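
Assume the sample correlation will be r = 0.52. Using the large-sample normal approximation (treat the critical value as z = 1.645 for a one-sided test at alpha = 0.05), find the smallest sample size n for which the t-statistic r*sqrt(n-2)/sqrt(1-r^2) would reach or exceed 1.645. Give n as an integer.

10

r√(n−2)/√(1−r²) ≥ 1.645  ⇔  n−2 ≥ (1.645)²·(1−r²)/r²
(1−r²)/r² = (1−0.2704)/0.2704 = 2.6982
n ≥ 2 + 2.706025·2.6982 = 2 + 7.3014 = 9.3014
⌈9.3014⌉ = 10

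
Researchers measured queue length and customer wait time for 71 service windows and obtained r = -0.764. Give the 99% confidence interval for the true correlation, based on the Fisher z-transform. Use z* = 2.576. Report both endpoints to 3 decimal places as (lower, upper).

Fisher z: z_r = atanh(r) = ½·ln((1+(-0.764))/(1−(-0.764))) = -1.005754
SE(z) = 1/√(n−3) = 1/√68 = 0.121268
99% ⇒ z* = 2.576; margin = 2.576·0.121268 = 0.312386
CI on z-scale: (-1.318140, -0.693368)
Back-transform: tanh(-1.318140) = -0.866321, tanh(-0.693368) = -0.600141

(-0.866, -0.600)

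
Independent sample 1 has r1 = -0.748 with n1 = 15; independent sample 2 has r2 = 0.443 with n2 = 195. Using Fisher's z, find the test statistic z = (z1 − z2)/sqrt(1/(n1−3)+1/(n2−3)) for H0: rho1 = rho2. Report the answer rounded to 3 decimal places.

-4.854

Fisher z-transforms: z1 = atanh(-0.748) = -0.968399, z2 = atanh(0.443) = 0.475957; difference d = -1.444356
Var(d) = 1/12 + 1/192 = 0.0833333 + 0.0052083 = 0.0885416
z = d/√Var(d) = -1.444356 / √0.0885416 = -1.444356 / 0.297559 = -4.854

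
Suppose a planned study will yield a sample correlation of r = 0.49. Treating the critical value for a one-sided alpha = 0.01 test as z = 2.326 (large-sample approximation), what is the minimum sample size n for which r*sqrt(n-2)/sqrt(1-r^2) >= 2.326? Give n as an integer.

Need r·√(n−2)/√(1−r²) ≥ 2.326
√(n−2) ≥ 2.326·√(1−0.2401) / 0.49 = 2.326·0.871722 / 0.49 = 4.1380
n−2 ≥ 17.1230  ⇒  n ≥ 19.1230
Smallest integer n = 20

20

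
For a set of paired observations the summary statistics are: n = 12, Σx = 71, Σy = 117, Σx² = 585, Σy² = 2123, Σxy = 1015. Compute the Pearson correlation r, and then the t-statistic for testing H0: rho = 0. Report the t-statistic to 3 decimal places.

4.244

Numerator: nΣxy − (Σx)(Σy) = 12·1015 − (71)(117) = 3873
Denominator: √[(nΣx²−(Σx)²)(nΣy²−(Σy)²)]
  nΣx²−(Σx)² = 12·585 − 5041 = 1979;  nΣy²−(Σy)² = 12·2123 − 13689 = 11787
  √(1979·11787) = √23326473 = 4829.7488
r = 3873 / 4829.7488 = 0.8019
t = r·√(n−2)/√(1−r²) = 0.8019·√10 / √(1−0.643044) = 2.535830 / 0.597458 = 4.244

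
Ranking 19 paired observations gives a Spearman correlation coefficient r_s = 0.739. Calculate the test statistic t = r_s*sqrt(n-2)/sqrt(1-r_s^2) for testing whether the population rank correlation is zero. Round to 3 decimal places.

t = r_s·√(n−2) / √(1−r_s²) with r_s = 0.739, n = 19
  = 0.739·√17 / √(1 − 0.546121)
  = 0.739·4.123106 / 0.673705
  = 3.046975 / 0.673705 = 4.523

4.523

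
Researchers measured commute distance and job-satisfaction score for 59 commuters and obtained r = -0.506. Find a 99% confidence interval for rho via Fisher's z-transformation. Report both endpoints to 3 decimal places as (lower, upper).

(-0.717, -0.210)

z_r = atanh(-0.506) = -0.557338;  SE = 1/√(n−3) = 1/√56 = 0.133631
z-limits: -0.557338 ± 2.576·0.133631 = -0.557338 ± 0.344233 = [-0.901571, -0.213105]
ρ-limits: (tanh -0.901571, tanh -0.213105) = (-0.717, -0.210)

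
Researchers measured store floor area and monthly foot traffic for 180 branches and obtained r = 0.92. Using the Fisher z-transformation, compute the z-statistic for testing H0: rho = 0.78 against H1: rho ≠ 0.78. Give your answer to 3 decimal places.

7.233

z_r = atanh(0.92) = 1.589027,  z_0 = atanh(0.78) = 1.045371
SE = 1/√(n−3) = 1/√177 = 0.075165
z = (z_r − z_0)/SE = (1.589027 − 1.045371) / 0.075165 = 0.543656 / 0.075165 = 7.233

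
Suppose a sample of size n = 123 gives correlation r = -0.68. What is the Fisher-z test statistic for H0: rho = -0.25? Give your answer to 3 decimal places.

Fisher z: atanh(-0.68) = -0.829114, atanh(-0.25) = -0.255413
z = (z_r − z_0)·√(n−3) = (-0.829114 − (-0.255413))·√120 = -0.573701 · 10.954451 = -6.285

-6.285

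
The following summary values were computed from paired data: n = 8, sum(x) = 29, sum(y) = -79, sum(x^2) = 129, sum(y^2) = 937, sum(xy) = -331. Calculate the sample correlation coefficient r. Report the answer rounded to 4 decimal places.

-0.7292

S_xy = nΣxy − ΣxΣy = 8·(-331) − 29·(-79) = -2648 − (-2291) = -357
S_xx = nΣx² − (Σx)² = 8·129 − 29² = 1032 − 841 = 191
S_yy = nΣy² − (Σy)² = 8·937 − (-79)² = 7496 − 6241 = 1255
r = S_xy / √(S_xx·S_yy) = -357 / √(191·1255) = -357 / √239705 = -357 / 489.5968 = -0.7292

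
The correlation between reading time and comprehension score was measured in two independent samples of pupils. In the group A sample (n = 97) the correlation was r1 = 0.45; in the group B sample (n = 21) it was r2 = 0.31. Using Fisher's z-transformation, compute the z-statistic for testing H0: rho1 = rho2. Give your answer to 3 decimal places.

0.638

z1 = atanh(0.45) = 0.484700,  z2 = atanh(0.31) = 0.320545
SE = √(1/(n1−3) + 1/(n2−3)) = √(1/94 + 1/18) = √(0.0106383 + 0.0555556) = √0.0661939 = 0.257282
z = (z1 − z2)/SE = (0.484700 − 0.320545) / 0.257282 = 0.164155 / 0.257282 = 0.638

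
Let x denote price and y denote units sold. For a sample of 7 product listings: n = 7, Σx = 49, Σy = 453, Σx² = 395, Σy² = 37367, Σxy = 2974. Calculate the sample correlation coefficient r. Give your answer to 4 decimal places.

Numerator: nΣxy − (Σx)(Σy) = 7·2974 − (49)(453) = -1379
Denominator: √[(nΣx²−(Σx)²)(nΣy²−(Σy)²)]
  nΣx²−(Σx)² = 7·395 − 2401 = 364;  nΣy²−(Σy)² = 7·37367 − 205209 = 56360
  √(364·56360) = √20515040 = 4529.3532
r = -1379 / 4529.3532 = -0.3045

-0.3045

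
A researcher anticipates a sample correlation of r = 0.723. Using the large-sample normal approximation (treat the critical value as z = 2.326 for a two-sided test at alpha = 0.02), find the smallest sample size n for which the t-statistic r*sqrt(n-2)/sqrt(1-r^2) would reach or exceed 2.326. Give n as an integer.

Need r·√(n−2)/√(1−r²) ≥ 2.326
√(n−2) ≥ 2.326·√(1−0.522729) / 0.723 = 2.326·0.690848 / 0.723 = 2.2226
n−2 ≥ 4.9400  ⇒  n ≥ 6.9400
Smallest integer n = 7

7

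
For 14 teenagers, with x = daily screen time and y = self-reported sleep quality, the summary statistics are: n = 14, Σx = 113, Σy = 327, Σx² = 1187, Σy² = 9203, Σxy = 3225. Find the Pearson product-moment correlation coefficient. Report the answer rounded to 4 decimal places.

0.8928

Numerator: nΣxy − (Σx)(Σy) = 14·3225 − (113)(327) = 8199
Denominator: √[(nΣx²−(Σx)²)(nΣy²−(Σy)²)]
  nΣx²−(Σx)² = 14·1187 − 12769 = 3849;  nΣy²−(Σy)² = 14·9203 − 106929 = 21913
  √(3849·21913) = √84343137 = 9183.8520
r = 8199 / 9183.8520 = 0.8928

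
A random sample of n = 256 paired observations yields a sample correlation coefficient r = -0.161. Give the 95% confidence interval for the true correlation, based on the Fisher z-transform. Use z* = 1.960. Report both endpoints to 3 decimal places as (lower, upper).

z_r = atanh(-0.161) = -0.162413;  SE = 1/√(n−3) = 1/√253 = 0.062869
z-limits: -0.162413 ± 1.960·0.062869 = -0.162413 ± 0.123223 = [-0.285636, -0.039190]
ρ-limits: (tanh -0.285636, tanh -0.039190) = (-0.278, -0.039)

(-0.278, -0.039)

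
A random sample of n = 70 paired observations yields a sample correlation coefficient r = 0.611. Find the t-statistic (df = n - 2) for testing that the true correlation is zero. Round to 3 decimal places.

6.365

t = r·√(n−2) / √(1−r²) with r = 0.611, n = 70
  = 0.611·√68 / √(1 − 0.373321)
  = 0.611·8.246211 / 0.791631
  = 5.038435 / 0.791631 = 6.365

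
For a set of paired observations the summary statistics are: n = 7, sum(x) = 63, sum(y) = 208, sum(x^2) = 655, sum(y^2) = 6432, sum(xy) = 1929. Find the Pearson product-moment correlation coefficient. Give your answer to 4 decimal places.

0.3832

Numerator: nΣxy − (Σx)(Σy) = 7·1929 − (63)(208) = 399
Denominator: √[(nΣx²−(Σx)²)(nΣy²−(Σy)²)]
  nΣx²−(Σx)² = 7·655 − 3969 = 616;  nΣy²−(Σy)² = 7·6432 − 43264 = 1760
  √(616·1760) = √1084160 = 1041.2300
r = 399 / 1041.2300 = 0.3832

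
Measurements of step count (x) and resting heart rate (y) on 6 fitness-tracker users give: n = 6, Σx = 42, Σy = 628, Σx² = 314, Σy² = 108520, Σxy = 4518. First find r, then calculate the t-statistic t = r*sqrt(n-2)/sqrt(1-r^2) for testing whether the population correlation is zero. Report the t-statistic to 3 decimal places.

Numerator: nΣxy − (Σx)(Σy) = 6·4518 − (42)(628) = 732
Denominator: √[(nΣx²−(Σx)²)(nΣy²−(Σy)²)]
  nΣx²−(Σx)² = 6·314 − 1764 = 120;  nΣy²−(Σy)² = 6·108520 − 394384 = 256736
  √(120·256736) = √30808320 = 5550.5243
r = 732 / 5550.5243 = 0.1319
t = r·√(n−2)/√(1−r²) = 0.1319·√4 / √(1−0.017398) = 0.263800 / 0.991263 = 0.266

0.266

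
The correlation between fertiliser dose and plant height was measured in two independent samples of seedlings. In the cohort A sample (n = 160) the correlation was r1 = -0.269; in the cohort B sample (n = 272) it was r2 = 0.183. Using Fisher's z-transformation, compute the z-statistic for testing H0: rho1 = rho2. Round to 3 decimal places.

-4.589

Fisher z-transforms: z1 = atanh(-0.269) = -0.275786, z2 = atanh(0.183) = 0.185085; difference d = -0.460871
Var(d) = 1/157 + 1/269 = 0.0063694 + 0.0037175 = 0.0100869
z = d/√Var(d) = -0.460871 / √0.0100869 = -0.460871 / 0.100434 = -4.589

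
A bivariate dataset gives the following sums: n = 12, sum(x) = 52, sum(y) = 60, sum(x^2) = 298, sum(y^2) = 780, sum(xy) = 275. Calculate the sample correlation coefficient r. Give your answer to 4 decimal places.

0.0803

S_xy = nΣxy − ΣxΣy = 12·275 − 52·60 = 3300 − 3120 = 180
S_xx = nΣx² − (Σx)² = 12·298 − 52² = 3576 − 2704 = 872
S_yy = nΣy² − (Σy)² = 12·780 − 60² = 9360 − 3600 = 5760
r = S_xy / √(S_xx·S_yy) = 180 / √(872·5760) = 180 / √5022720 = 180 / 2241.1426 = 0.0803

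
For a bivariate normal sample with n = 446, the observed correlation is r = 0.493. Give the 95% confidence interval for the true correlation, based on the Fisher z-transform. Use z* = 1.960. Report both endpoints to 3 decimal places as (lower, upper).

(0.419, 0.560)

z_r = atanh(0.493) = 0.540016;  SE = 1/√(n−3) = 1/√443 = 0.047511
z-limits: 0.540016 ± 1.960·0.047511 = 0.540016 ± 0.093122 = [0.446894, 0.633138]
ρ-limits: (tanh 0.446894, tanh 0.633138) = (0.419, 0.560)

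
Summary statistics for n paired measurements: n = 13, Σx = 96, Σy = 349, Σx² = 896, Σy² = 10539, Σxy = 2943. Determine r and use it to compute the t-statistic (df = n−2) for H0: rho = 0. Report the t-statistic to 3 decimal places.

4.160

S_xy = nΣxy − ΣxΣy = 13·2943 − 96·349 = 38259 − 33504 = 4755
S_xx = nΣx² − (Σx)² = 13·896 − 96² = 11648 − 9216 = 2432
S_yy = nΣy² − (Σy)² = 13·10539 − 349² = 137007 − 121801 = 15206
r = S_xy / √(S_xx·S_yy) = 4755 / √(2432·15206) = 4755 / √36980992 = 4755 / 6081.1999 = 0.7819
t = r·√(n−2)/√(1−r²) = 0.7819·√11 / √(1−0.611368) = 2.593269 / 0.623404 = 4.160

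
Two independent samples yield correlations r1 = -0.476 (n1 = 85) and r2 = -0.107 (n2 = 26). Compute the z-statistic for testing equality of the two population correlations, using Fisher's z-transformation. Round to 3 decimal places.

Fisher z-transforms: z1 = atanh(-0.476) = -0.517800, z2 = atanh(-0.107) = -0.107411; difference d = -0.410389
Var(d) = 1/82 + 1/23 = 0.0121951 + 0.0434783 = 0.0556734
z = d/√Var(d) = -0.410389 / √0.0556734 = -0.410389 / 0.235952 = -1.739

-1.739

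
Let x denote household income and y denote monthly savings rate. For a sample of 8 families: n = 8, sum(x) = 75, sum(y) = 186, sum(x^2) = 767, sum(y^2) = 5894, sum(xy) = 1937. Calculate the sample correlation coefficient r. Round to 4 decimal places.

S_xy = nΣxy − ΣxΣy = 8·1937 − 75·186 = 15496 − 13950 = 1546
S_xx = nΣx² − (Σx)² = 8·767 − 75² = 6136 − 5625 = 511
S_yy = nΣy² − (Σy)² = 8·5894 − 186² = 47152 − 34596 = 12556
r = S_xy / √(S_xx·S_yy) = 1546 / √(511·12556) = 1546 / √6416116 = 1546 / 2533.0053 = 0.6103

0.6103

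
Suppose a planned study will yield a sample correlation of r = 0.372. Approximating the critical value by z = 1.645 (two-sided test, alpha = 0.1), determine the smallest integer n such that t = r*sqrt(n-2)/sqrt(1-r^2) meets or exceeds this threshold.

19

r√(n−2)/√(1−r²) ≥ 1.645  ⇔  n−2 ≥ (1.645)²·(1−r²)/r²
(1−r²)/r² = (1−0.138384)/0.138384 = 6.2263
n ≥ 2 + 2.706025·6.2263 = 2 + 16.8485 = 18.8485
⌈18.8485⌉ = 19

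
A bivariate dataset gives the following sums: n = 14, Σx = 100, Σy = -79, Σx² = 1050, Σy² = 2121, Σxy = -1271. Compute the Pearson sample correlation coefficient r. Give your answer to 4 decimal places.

-0.9424

S_xy = nΣxy − ΣxΣy = 14·(-1271) − 100·(-79) = -17794 − (-7900) = -9894
S_xx = nΣx² − (Σx)² = 14·1050 − 100² = 14700 − 10000 = 4700
S_yy = nΣy² − (Σy)² = 14·2121 − (-79)² = 29694 − 6241 = 23453
r = S_xy / √(S_xx·S_yy) = -9894 / √(4700·23453) = -9894 / √110229100 = -9894 / 10499.0047 = -0.9424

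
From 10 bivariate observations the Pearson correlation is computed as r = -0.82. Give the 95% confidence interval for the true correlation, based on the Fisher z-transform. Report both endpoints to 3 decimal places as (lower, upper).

(-0.956, -0.394)

Fisher z: z_r = atanh(r) = ½·ln((1+(-0.82))/(1−(-0.82))) = -1.156817
SE(z) = 1/√(n−3) = 1/√7 = 0.377964
95% ⇒ z* = 1.960; margin = 1.960·0.377964 = 0.740809
CI on z-scale: (-1.897626, -0.416008)
Back-transform: tanh(-1.897626) = -0.956034, tanh(-0.416008) = -0.393562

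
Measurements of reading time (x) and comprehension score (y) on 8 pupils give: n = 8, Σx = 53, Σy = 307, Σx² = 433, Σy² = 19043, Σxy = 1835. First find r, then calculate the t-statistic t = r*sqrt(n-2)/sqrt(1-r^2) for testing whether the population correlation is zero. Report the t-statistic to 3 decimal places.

-0.654

Numerator: nΣxy − (Σx)(Σy) = 8·1835 − (53)(307) = -1591
Denominator: √[(nΣx²−(Σx)²)(nΣy²−(Σy)²)]
  nΣx²−(Σx)² = 8·433 − 2809 = 655;  nΣy²−(Σy)² = 8·19043 − 94249 = 58095
  √(655·58095) = √38052225 = 6168.6486
r = -1591 / 6168.6486 = -0.2579
t = r·√(n−2)/√(1−r²) = -0.2579·√6 / √(1−0.066512) = -0.631723 / 0.966172 = -0.654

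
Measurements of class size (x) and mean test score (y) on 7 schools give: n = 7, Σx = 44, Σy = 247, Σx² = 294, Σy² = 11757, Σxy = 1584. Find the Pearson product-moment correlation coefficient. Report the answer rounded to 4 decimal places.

S_xy = nΣxy − ΣxΣy = 7·1584 − 44·247 = 11088 − 10868 = 220
S_xx = nΣx² − (Σx)² = 7·294 − 44² = 2058 − 1936 = 122
S_yy = nΣy² − (Σy)² = 7·11757 − 247² = 82299 − 61009 = 21290
r = S_xy / √(S_xx·S_yy) = 220 / √(122·21290) = 220 / √2597380 = 220 / 1611.6389 = 0.1365

0.1365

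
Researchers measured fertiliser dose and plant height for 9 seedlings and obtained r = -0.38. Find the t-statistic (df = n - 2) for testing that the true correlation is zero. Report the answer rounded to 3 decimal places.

1 − r² = 1 − 0.1444 = 0.8556;  √(1−r²) = 0.924986
√(n−2) = √7 = 2.645751
t = r·√(n−2)/√(1−r²) = -0.38 · 2.645751 / 0.924986 = -1.087

-1.087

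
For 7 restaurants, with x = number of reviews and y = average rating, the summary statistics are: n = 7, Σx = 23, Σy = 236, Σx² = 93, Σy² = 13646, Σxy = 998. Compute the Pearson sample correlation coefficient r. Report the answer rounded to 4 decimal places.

Numerator: nΣxy − (Σx)(Σy) = 7·998 − (23)(236) = 1558
Denominator: √[(nΣx²−(Σx)²)(nΣy²−(Σy)²)]
  nΣx²−(Σx)² = 7·93 − 529 = 122;  nΣy²−(Σy)² = 7·13646 − 55696 = 39826
  √(122·39826) = √4858772 = 2204.2622
r = 1558 / 2204.2622 = 0.7068

0.7068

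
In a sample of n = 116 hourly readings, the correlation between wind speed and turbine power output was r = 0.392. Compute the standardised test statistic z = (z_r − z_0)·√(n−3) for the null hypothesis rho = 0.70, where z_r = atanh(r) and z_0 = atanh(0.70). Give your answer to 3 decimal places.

z_r = atanh(0.392) = 0.414161,  z_0 = atanh(0.70) = 0.867301
SE = 1/√(n−3) = 1/√113 = 0.094072
z = (z_r − z_0)/SE = (0.414161 − 0.867301) / 0.094072 = -0.453140 / 0.094072 = -4.817

-4.817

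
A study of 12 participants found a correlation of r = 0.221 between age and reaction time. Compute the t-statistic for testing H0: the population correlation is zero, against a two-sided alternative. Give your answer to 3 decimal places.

0.717

t = r·√(n−2) / √(1−r²) with r = 0.221, n = 12
  = 0.221·√10 / √(1 − 0.048841)
  = 0.221·3.162278 / 0.975274
  = 0.698863 / 0.975274 = 0.717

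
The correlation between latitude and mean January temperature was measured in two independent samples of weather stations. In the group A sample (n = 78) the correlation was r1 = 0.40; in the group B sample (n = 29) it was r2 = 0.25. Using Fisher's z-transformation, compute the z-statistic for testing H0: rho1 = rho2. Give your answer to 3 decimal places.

Fisher z-transforms: z1 = atanh(0.40) = 0.423649, z2 = atanh(0.25) = 0.255413; difference d = 0.168236
Var(d) = 1/75 + 1/26 = 0.0133333 + 0.0384615 = 0.0517948
z = d/√Var(d) = 0.168236 / √0.0517948 = 0.168236 / 0.227585 = 0.739

0.739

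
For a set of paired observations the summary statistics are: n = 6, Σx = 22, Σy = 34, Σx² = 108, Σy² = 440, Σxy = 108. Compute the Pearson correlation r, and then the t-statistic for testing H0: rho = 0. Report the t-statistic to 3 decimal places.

-0.414

S_xy = nΣxy − ΣxΣy = 6·108 − 22·34 = 648 − 748 = -100
S_xx = nΣx² − (Σx)² = 6·108 − 22² = 648 − 484 = 164
S_yy = nΣy² − (Σy)² = 6·440 − 34² = 2640 − 1156 = 1484
r = S_xy / √(S_xx·S_yy) = -100 / √(164·1484) = -100 / √243376 = -100 / 493.3315 = -0.2027
t = r·√(n−2)/√(1−r²) = -0.2027·√4 / √(1−0.041087) = -0.405400 / 0.979241 = -0.414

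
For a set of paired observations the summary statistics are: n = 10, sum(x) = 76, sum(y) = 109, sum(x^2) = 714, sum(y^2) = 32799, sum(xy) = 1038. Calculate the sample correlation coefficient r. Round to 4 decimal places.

0.1009

Numerator: nΣxy − (Σx)(Σy) = 10·1038 − (76)(109) = 2096
Denominator: √[(nΣx²−(Σx)²)(nΣy²−(Σy)²)]
  nΣx²−(Σx)² = 10·714 − 5776 = 1364;  nΣy²−(Σy)² = 10·32799 − 11881 = 316109
  √(1364·316109) = √431172676 = 20764.6978
r = 2096 / 20764.6978 = 0.1009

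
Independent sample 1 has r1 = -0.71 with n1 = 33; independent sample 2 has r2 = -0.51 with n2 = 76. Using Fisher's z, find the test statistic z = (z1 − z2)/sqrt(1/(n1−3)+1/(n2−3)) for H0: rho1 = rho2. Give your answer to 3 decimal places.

z1 = atanh(-0.71) = -0.887184,  z2 = atanh(-0.51) = -0.562730
SE = √(1/(n1−3) + 1/(n2−3)) = √(1/30 + 1/73) = √(0.0333333 + 0.0136986) = √0.0470319 = 0.216868
z = (z1 − z2)/SE = (-0.887184 − (-0.562730)) / 0.216868 = -0.324454 / 0.216868 = -1.496

-1.496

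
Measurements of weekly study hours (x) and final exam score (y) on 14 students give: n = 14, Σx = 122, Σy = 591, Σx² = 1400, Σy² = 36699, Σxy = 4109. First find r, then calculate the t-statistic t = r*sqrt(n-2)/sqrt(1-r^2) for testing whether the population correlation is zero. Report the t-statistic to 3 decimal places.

-2.127

Numerator: nΣxy − (Σx)(Σy) = 14·4109 − (122)(591) = -14576
Denominator: √[(nΣx²−(Σx)²)(nΣy²−(Σy)²)]
  nΣx²−(Σx)² = 14·1400 − 14884 = 4716;  nΣy²−(Σy)² = 14·36699 − 349281 = 164505
  √(4716·164505) = √775805580 = 27853.2867
r = -14576 / 27853.2867 = -0.5233
t = r·√(n−2)/√(1−r²) = -0.5233·√12 / √(1−0.273843) = -1.812764 / 0.852148 = -2.127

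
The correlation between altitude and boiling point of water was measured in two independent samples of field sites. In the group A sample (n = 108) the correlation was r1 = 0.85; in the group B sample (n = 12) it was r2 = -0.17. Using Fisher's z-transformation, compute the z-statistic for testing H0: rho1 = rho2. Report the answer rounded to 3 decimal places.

4.111

z1 = atanh(0.85) = 1.256153,  z2 = atanh(-0.17) = -0.171667
SE = √(1/(n1−3) + 1/(n2−3)) = √(1/105 + 1/9) = √(0.0095238 + 0.1111111) = √0.1206349 = 0.347325
z = (z1 − z2)/SE = (1.256153 − (-0.171667)) / 0.347325 = 1.427820 / 0.347325 = 4.111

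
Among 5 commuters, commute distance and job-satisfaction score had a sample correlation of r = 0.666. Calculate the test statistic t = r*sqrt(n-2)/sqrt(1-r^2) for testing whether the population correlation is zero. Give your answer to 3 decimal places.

1 − r² = 1 − 0.443556 = 0.556444;  √(1−r²) = 0.745952
√(n−2) = √3 = 1.732051
t = r·√(n−2)/√(1−r²) = 0.666 · 1.732051 / 0.745952 = 1.546

1.546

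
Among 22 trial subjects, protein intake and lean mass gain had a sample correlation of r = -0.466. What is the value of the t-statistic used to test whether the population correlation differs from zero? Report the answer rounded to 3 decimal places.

-2.355

1 − r² = 1 − 0.217156 = 0.782844;  √(1−r²) = 0.884785
√(n−2) = √20 = 4.472136
t = r·√(n−2)/√(1−r²) = -0.466 · 4.472136 / 0.884785 = -2.355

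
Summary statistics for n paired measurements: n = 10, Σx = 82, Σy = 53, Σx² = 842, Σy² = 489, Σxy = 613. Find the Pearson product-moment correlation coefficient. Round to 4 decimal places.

0.9496

S_xy = nΣxy − ΣxΣy = 10·613 − 82·53 = 6130 − 4346 = 1784
S_xx = nΣx² − (Σx)² = 10·842 − 82² = 8420 − 6724 = 1696
S_yy = nΣy² − (Σy)² = 10·489 − 53² = 4890 − 2809 = 2081
r = S_xy / √(S_xx·S_yy) = 1784 / √(1696·2081) = 1784 / √3529376 = 1784 / 1878.6634 = 0.9496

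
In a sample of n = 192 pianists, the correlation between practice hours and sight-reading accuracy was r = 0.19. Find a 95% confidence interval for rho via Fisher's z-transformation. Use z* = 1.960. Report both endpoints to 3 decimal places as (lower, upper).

Fisher z: z_r = atanh(r) = ½·ln((1+0.19)/(1−0.19)) = 0.192337
SE(z) = 1/√(n−3) = 1/√189 = 0.072739
95% ⇒ z* = 1.960; margin = 1.960·0.072739 = 0.142568
CI on z-scale: (0.049769, 0.334905)
Back-transform: tanh(0.049769) = 0.049728, tanh(0.334905) = 0.322921

(0.050, 0.323)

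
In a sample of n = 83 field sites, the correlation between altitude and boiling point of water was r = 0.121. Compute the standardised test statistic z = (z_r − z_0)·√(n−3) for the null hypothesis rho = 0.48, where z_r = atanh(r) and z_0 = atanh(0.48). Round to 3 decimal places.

z_r = atanh(0.121) = 0.121596,  z_0 = atanh(0.48) = 0.522984
SE = 1/√(n−3) = 1/√80 = 0.111803
z = (z_r − z_0)/SE = (0.121596 − 0.522984) / 0.111803 = -0.401388 / 0.111803 = -3.590

-3.590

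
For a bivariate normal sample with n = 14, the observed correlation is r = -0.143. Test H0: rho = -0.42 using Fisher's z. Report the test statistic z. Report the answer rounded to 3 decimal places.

z_r = atanh(-0.143) = -0.143987,  z_0 = atanh(-0.42) = -0.447692
SE = 1/√(n−3) = 1/√11 = 0.301511
z = (z_r − z_0)/SE = (-0.143987 − (-0.447692)) / 0.301511 = 0.303705 / 0.301511 = 1.007

1.007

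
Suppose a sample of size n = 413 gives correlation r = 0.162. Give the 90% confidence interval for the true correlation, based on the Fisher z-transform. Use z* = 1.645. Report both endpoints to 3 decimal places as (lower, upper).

(0.082, 0.240)

z_r = atanh(0.162) = 0.163440;  SE = 1/√(n−3) = 1/√410 = 0.049386
z-limits: 0.163440 ± 1.645·0.049386 = 0.163440 ± 0.081240 = [0.082200, 0.244680]
ρ-limits: (tanh 0.082200, tanh 0.244680) = (0.082, 0.240)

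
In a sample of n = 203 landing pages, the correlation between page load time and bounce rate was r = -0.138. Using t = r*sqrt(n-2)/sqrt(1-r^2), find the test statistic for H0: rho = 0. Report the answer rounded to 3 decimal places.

t = r·√(n−2) / √(1−r²) with r = -0.138, n = 203
  = -0.138·√201 / √(1 − 0.019044)
  = -0.138·14.177447 / 0.990432
  = -1.956488 / 0.990432 = -1.975

-1.975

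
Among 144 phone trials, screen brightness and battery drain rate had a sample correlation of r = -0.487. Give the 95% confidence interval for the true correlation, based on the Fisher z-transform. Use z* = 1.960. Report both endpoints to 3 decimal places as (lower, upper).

(-0.603, -0.351)

z_r = atanh(-0.487) = -0.532120;  SE = 1/√(n−3) = 1/√141 = 0.084215
z-limits: -0.532120 ± 1.960·0.084215 = -0.532120 ± 0.165061 = [-0.697181, -0.367059]
ρ-limits: (tanh -0.697181, tanh -0.367059) = (-0.603, -0.351)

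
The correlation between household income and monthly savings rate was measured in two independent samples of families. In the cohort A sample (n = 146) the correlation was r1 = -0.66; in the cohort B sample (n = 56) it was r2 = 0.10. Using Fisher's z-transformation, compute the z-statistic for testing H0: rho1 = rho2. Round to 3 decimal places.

-5.554

z1 = atanh(-0.66) = -0.792814,  z2 = atanh(0.10) = 0.100335
SE = √(1/(n1−3) + 1/(n2−3)) = √(1/143 + 1/53) = √(0.0069930 + 0.0188679) = √0.0258609 = 0.160813
z = (z1 − z2)/SE = (-0.792814 − 0.100335) / 0.160813 = -0.893149 / 0.160813 = -5.554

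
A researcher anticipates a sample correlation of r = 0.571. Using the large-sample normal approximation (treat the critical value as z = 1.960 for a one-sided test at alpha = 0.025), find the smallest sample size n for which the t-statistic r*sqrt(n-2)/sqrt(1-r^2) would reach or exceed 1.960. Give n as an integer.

Need r·√(n−2)/√(1−r²) ≥ 1.960
√(n−2) ≥ 1.960·√(1−0.326041) / 0.571 = 1.960·0.820950 / 0.571 = 2.8180
n−2 ≥ 7.9411  ⇒  n ≥ 9.9411
Smallest integer n = 10

10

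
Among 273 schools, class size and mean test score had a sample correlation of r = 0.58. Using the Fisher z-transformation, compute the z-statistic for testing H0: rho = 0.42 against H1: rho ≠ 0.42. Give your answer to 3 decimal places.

Fisher z: atanh(0.58) = 0.662463, atanh(0.42) = 0.447692
z = (z_r − z_0)·√(n−3) = (0.662463 − 0.447692)·√270 = 0.214771 · 16.431677 = 3.529

3.529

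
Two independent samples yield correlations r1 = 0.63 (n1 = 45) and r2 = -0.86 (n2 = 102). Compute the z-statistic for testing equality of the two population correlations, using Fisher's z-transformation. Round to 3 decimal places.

11.050

Fisher z-transforms: z1 = atanh(0.63) = 0.741416, z2 = atanh(-0.86) = -1.293345; difference d = 2.034761
Var(d) = 1/42 + 1/99 = 0.0238095 + 0.0101010 = 0.0339105
z = d/√Var(d) = 2.034761 / √0.0339105 = 2.034761 / 0.184148 = 11.050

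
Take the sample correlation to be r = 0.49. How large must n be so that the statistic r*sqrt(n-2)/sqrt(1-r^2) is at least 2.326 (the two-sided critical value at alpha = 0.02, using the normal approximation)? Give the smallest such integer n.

r√(n−2)/√(1−r²) ≥ 2.326  ⇔  n−2 ≥ (2.326)²·(1−r²)/r²
(1−r²)/r² = (1−0.2401)/0.2401 = 3.1649
n ≥ 2 + 5.410276·3.1649 = 2 + 17.1230 = 19.1230
⌈19.1230⌉ = 20

20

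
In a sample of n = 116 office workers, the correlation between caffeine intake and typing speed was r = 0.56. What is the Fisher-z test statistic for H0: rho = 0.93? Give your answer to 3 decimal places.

Fisher z: atanh(0.56) = 0.632833, atanh(0.93) = 1.658390
z = (z_r − z_0)·√(n−3) = (0.632833 − 1.658390)·√113 = -1.025557 · 10.630146 = -10.902

-10.902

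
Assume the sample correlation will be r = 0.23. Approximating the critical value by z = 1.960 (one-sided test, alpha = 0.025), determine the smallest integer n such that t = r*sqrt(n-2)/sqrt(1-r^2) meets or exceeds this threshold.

Need r·√(n−2)/√(1−r²) ≥ 1.960
√(n−2) ≥ 1.960·√(1−0.0529) / 0.23 = 1.960·0.973191 / 0.23 = 8.2933
n−2 ≥ 68.7788  ⇒  n ≥ 70.7788
Smallest integer n = 71

71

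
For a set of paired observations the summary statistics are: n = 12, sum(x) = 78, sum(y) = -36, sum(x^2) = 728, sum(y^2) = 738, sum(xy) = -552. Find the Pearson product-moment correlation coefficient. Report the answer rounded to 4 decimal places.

-0.8522

Numerator: nΣxy − (Σx)(Σy) = 12·(-552) − (78)(-36) = -3816
Denominator: √[(nΣx²−(Σx)²)(nΣy²−(Σy)²)]
  nΣx²−(Σx)² = 12·728 − 6084 = 2652;  nΣy²−(Σy)² = 12·738 − 1296 = 7560
  √(2652·7560) = √20049120 = 4477.6244
r = -3816 / 4477.6244 = -0.8522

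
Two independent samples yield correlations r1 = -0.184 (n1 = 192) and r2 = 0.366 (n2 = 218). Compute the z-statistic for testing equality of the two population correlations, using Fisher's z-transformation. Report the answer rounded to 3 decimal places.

-5.716

Fisher z-transforms: z1 = atanh(-0.184) = -0.186120, z2 = atanh(0.366) = 0.383797; difference d = -0.569917
Var(d) = 1/189 + 1/215 = 0.0052910 + 0.0046512 = 0.0099422
z = d/√Var(d) = -0.569917 / √0.0099422 = -0.569917 / 0.099711 = -5.716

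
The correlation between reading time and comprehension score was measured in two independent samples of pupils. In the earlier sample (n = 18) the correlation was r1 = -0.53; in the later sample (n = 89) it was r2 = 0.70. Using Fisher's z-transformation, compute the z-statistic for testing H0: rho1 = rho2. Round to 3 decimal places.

-5.209

z1 = atanh(-0.53) = -0.590145,  z2 = atanh(0.70) = 0.867301
SE = √(1/(n1−3) + 1/(n2−3)) = √(1/15 + 1/86) = √(0.0666667 + 0.0116279) = √0.0782946 = 0.279812
z = (z1 − z2)/SE = (-0.590145 − 0.867301) / 0.279812 = -1.457446 / 0.279812 = -5.209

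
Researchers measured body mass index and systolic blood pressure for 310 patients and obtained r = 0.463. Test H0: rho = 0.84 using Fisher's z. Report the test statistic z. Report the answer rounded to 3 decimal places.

Fisher z: atanh(0.463) = 0.501123, atanh(0.84) = 1.221174
z = (z_r − z_0)·√(n−3) = (0.501123 − 1.221174)·√307 = -0.720051 · 17.521415 = -12.616

-12.616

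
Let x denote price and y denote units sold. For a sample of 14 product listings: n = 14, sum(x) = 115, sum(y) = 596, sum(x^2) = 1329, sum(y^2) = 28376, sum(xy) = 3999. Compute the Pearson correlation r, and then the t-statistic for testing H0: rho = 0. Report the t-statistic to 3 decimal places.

S_xy = nΣxy − ΣxΣy = 14·3999 − 115·596 = 55986 − 68540 = -12554
S_xx = nΣx² − (Σx)² = 14·1329 − 115² = 18606 − 13225 = 5381
S_yy = nΣy² − (Σy)² = 14·28376 − 596² = 397264 − 355216 = 42048
r = S_xy / √(S_xx·S_yy) = -12554 / √(5381·42048) = -12554 / √226260288 = -12554 / 15041.9509 = -0.8346
t = r·√(n−2)/√(1−r²) = -0.8346·√12 / √(1−0.696557) = -2.891139 / 0.550857 = -5.248

-5.248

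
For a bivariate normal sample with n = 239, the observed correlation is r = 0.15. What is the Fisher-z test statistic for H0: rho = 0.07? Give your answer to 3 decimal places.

Fisher z: atanh(0.15) = 0.151140, atanh(0.07) = 0.070115
z = (z_r − z_0)·√(n−3) = (0.151140 − 0.070115)·√236 = 0.081025 · 15.362291 = 1.245

1.245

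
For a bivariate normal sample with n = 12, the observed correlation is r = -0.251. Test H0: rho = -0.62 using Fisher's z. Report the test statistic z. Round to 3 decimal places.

z_r = atanh(-0.251) = -0.256480,  z_0 = atanh(-0.62) = -0.725005
SE = 1/√(n−3) = 1/√9 = 0.333333
z = (z_r − z_0)/SE = (-0.256480 − (-0.725005)) / 0.333333 = 0.468525 / 0.333333 = 1.406

1.406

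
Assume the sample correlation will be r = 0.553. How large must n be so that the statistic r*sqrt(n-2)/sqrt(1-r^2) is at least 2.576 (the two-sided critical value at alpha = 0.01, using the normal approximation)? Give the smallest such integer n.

r√(n−2)/√(1−r²) ≥ 2.576  ⇔  n−2 ≥ (2.576)²·(1−r²)/r²
(1−r²)/r² = (1−0.305809)/0.305809 = 2.2700
n ≥ 2 + 6.635776·2.2700 = 2 + 15.0632 = 17.0632
⌈17.0632⌉ = 18

18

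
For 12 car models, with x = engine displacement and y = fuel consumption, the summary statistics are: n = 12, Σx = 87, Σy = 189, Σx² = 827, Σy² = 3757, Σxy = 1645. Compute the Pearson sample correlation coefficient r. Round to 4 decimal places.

0.7021

Numerator: nΣxy − (Σx)(Σy) = 12·1645 − (87)(189) = 3297
Denominator: √[(nΣx²−(Σx)²)(nΣy²−(Σy)²)]
  nΣx²−(Σx)² = 12·827 − 7569 = 2355;  nΣy²−(Σy)² = 12·3757 − 35721 = 9363
  √(2355·9363) = √22049865 = 4695.7284
r = 3297 / 4695.7284 = 0.7021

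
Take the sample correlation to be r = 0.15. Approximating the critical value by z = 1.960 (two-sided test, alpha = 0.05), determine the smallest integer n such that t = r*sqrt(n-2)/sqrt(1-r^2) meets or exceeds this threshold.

169

Need r·√(n−2)/√(1−r²) ≥ 1.960
√(n−2) ≥ 1.960·√(1−0.0225) / 0.15 = 1.960·0.988686 / 0.15 = 12.9188
n−2 ≥ 166.8954  ⇒  n ≥ 168.8954
Smallest integer n = 169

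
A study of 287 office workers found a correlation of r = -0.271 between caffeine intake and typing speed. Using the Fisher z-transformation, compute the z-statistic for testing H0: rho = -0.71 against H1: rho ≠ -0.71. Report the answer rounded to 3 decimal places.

Fisher z: atanh(-0.271) = -0.277943, atanh(-0.71) = -0.887184
z = (z_r − z_0)·√(n−3) = (-0.277943 − (-0.887184))·√284 = 0.609241 · 16.852300 = 10.267

10.267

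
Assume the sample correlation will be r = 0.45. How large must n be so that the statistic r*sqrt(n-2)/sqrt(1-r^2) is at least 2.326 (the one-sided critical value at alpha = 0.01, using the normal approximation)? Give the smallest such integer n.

24

Need r·√(n−2)/√(1−r²) ≥ 2.326
√(n−2) ≥ 2.326·√(1−0.2025) / 0.45 = 2.326·0.893029 / 0.45 = 4.6160
n−2 ≥ 21.3075  ⇒  n ≥ 23.3075
Smallest integer n = 24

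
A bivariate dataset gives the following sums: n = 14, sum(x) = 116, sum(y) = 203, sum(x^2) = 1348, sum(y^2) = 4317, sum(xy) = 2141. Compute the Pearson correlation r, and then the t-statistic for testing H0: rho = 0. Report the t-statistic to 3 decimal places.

S_xy = nΣxy − ΣxΣy = 14·2141 − 116·203 = 29974 − 23548 = 6426
S_xx = nΣx² − (Σx)² = 14·1348 − 116² = 18872 − 13456 = 5416
S_yy = nΣy² − (Σy)² = 14·4317 − 203² = 60438 − 41209 = 19229
r = S_xy / √(S_xx·S_yy) = 6426 / √(5416·19229) = 6426 / √104144264 = 6426 / 10205.1097 = 0.6297
t = r·√(n−2)/√(1−r²) = 0.6297·√12 / √(1−0.396522) = 2.181345 / 0.776838 = 2.808

2.808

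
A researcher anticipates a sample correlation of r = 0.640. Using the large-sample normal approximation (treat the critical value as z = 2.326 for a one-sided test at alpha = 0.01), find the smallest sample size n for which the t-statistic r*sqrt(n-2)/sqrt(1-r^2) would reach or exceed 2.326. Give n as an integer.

10

r√(n−2)/√(1−r²) ≥ 2.326  ⇔  n−2 ≥ (2.326)²·(1−r²)/r²
(1−r²)/r² = (1−0.409600)/0.409600 = 1.4414
n ≥ 2 + 5.410276·1.4414 = 2 + 7.7984 = 9.7984
⌈9.7984⌉ = 10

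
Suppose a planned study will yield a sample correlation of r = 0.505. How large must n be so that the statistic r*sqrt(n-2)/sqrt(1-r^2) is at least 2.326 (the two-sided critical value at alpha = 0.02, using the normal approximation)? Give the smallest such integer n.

18

Need r·√(n−2)/√(1−r²) ≥ 2.326
√(n−2) ≥ 2.326·√(1−0.255025) / 0.505 = 2.326·0.863119 / 0.505 = 3.9755
n−2 ≥ 15.8046  ⇒  n ≥ 17.8046
Smallest integer n = 18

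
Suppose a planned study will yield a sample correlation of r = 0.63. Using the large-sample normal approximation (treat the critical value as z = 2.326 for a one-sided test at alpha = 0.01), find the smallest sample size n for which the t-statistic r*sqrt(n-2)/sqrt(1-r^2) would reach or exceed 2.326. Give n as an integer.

Need r·√(n−2)/√(1−r²) ≥ 2.326
√(n−2) ≥ 2.326·√(1−0.3969) / 0.63 = 2.326·0.776595 / 0.63 = 2.8672
n−2 ≥ 8.2208  ⇒  n ≥ 10.2208
Smallest integer n = 11

11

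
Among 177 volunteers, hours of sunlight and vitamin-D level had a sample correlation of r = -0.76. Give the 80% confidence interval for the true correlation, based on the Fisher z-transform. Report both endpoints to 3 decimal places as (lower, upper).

z_r = atanh(-0.76) = -0.996215;  SE = 1/√(n−3) = 1/√174 = 0.075810
z-limits: -0.996215 ± 1.282·0.075810 = -0.996215 ± 0.097188 = [-1.093403, -0.899027]
ρ-limits: (tanh -1.093403, tanh -0.899027) = (-0.798, -0.716)

(-0.798, -0.716)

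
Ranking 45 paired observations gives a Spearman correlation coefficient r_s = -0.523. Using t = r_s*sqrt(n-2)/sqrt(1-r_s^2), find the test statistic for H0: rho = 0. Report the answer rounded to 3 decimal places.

1 − r_s² = 1 − 0.273529 = 0.726471;  √(1−r_s²) = 0.852333
√(n−2) = √43 = 6.557439
t = r_s·√(n−2)/√(1−r_s²) = -0.523 · 6.557439 / 0.852333 = -4.024

-4.024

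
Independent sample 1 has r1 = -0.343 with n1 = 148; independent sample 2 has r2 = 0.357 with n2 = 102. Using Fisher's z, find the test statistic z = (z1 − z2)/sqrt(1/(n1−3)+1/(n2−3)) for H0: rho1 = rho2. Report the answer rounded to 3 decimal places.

-5.606

Fisher z-transforms: z1 = atanh(-0.343) = -0.357489, z2 = atanh(0.357) = 0.373443; difference d = -0.730932
Var(d) = 1/145 + 1/99 = 0.0068966 + 0.0101010 = 0.0169976
z = d/√Var(d) = -0.730932 / √0.0169976 = -0.730932 / 0.130375 = -5.606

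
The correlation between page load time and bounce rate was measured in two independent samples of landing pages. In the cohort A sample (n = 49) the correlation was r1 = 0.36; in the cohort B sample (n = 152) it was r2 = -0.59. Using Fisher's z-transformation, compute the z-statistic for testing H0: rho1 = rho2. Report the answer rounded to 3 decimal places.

6.252

Fisher z-transforms: z1 = atanh(0.36) = 0.376886, z2 = atanh(-0.59) = -0.677666; difference d = 1.054552
Var(d) = 1/46 + 1/149 = 0.0217391 + 0.0067114 = 0.0284505
z = d/√Var(d) = 1.054552 / √0.0284505 = 1.054552 / 0.168673 = 6.252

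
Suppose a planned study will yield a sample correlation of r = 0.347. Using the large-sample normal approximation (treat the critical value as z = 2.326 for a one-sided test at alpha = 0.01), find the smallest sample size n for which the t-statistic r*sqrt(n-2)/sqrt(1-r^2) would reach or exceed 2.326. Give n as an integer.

42

r√(n−2)/√(1−r²) ≥ 2.326  ⇔  n−2 ≥ (2.326)²·(1−r²)/r²
(1−r²)/r² = (1−0.120409)/0.120409 = 7.3050
n ≥ 2 + 5.410276·7.3050 = 2 + 39.5221 = 41.5221
⌈41.5221⌉ = 42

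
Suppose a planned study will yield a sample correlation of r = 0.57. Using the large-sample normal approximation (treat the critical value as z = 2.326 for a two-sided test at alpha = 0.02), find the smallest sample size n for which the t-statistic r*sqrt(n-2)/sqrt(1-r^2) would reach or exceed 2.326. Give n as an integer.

14

Need r·√(n−2)/√(1−r²) ≥ 2.326
√(n−2) ≥ 2.326·√(1−0.3249) / 0.57 = 2.326·0.821645 / 0.57 = 3.3529
n−2 ≥ 11.2419  ⇒  n ≥ 13.2419
Smallest integer n = 14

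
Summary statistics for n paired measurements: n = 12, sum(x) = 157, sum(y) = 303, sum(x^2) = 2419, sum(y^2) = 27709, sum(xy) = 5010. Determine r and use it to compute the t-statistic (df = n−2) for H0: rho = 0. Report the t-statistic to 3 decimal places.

1.325

S_xy = nΣxy − ΣxΣy = 12·5010 − 157·303 = 60120 − 47571 = 12549
S_xx = nΣx² − (Σx)² = 12·2419 − 157² = 29028 − 24649 = 4379
S_yy = nΣy² − (Σy)² = 12·27709 − 303² = 332508 − 91809 = 240699
r = S_xy / √(S_xx·S_yy) = 12549 / √(4379·240699) = 12549 / √1054020921 = 12549 / 32465.6884 = 0.3865
t = r·√(n−2)/√(1−r²) = 0.3865·√10 / √(1−0.149382) = 1.222220 / 0.922290 = 1.325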